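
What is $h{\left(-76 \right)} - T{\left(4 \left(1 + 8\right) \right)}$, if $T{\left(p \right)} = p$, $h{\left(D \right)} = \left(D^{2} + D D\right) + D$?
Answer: $11440$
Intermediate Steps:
$h{\left(D \right)} = D + 2 D^{2}$ ($h{\left(D \right)} = \left(D^{2} + D^{2}\right) + D = 2 D^{2} + D = D + 2 D^{2}$)
$h{\left(-76 \right)} - T{\left(4 \left(1 + 8\right) \right)} = - 76 \left(1 + 2 \left(-76\right)\right) - 4 \left(1 + 8\right) = - 76 \left(1 - 152\right) - 4 \cdot 9 = \left(-76\right) \left(-151\right) - 36 = 11476 - 36 = 11440$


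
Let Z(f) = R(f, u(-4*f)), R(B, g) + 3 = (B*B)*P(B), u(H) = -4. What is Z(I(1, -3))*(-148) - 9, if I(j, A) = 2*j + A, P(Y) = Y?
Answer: 583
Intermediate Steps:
I(j, A) = A + 2*j
R(B, g) = -3 + B³ (R(B, g) = -3 + (B*B)*B = -3 + B²*B = -3 + B³)
Z(f) = -3 + f³
Z(I(1, -3))*(-148) - 9 = (-3 + (-3 + 2*1)³)*(-148) - 9 = (-3 + (-3 + 2)³)*(-148) - 9 = (-3 + (-1)³)*(-148) - 9 = (-3 - 1)*(-148) - 9 = -4*(-148) - 9 = 592 - 9 = 583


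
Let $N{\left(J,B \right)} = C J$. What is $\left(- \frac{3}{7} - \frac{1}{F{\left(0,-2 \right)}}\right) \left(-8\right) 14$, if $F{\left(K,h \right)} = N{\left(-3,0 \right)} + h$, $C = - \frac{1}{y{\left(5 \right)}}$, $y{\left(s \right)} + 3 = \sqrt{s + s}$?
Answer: $\frac{1184}{41} + \frac{336 \sqrt{10}}{41} \approx 54.793$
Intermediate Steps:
$y{\left(s \right)} = -3 + \sqrt{2} \sqrt{s}$ ($y{\left(s \right)} = -3 + \sqrt{s + s} = -3 + \sqrt{2 s} = -3 + \sqrt{2} \sqrt{s}$)
$C = - \frac{1}{-3 + \sqrt{10}}$ ($C = - \frac{1}{-3 + \sqrt{2} \sqrt{5}} = - \frac{1}{-3 + \sqrt{10}} \approx -6.1623$)
$N{\left(J,B \right)} = J \left(-3 - \sqrt{10}\right)$ ($N{\left(J,B \right)} = \left(-3 - \sqrt{10}\right) J = J \left(-3 - \sqrt{10}\right)$)
$F{\left(K,h \right)} = 9 + h + 3 \sqrt{10}$ ($F{\left(K,h \right)} = \left(\left(-3\right) \left(-3\right) - - 3 \sqrt{10}\right) + h = \left(9 + 3 \sqrt{10}\right) + h = 9 + h + 3 \sqrt{10}$)
$\left(- \frac{3}{7} - \frac{1}{F{\left(0,-2 \right)}}\right) \left(-8\right) 14 = \left(- \frac{3}{7} - \frac{1}{9 - 2 + 3 \sqrt{10}}\right) \left(-8\right) 14 = \left(\left(-3\right) \frac{1}{7} - \frac{1}{7 + 3 \sqrt{10}}\right) \left(-8\right) 14 = \left(- \frac{3}{7} - \frac{1}{7 + 3 \sqrt{10}}\right) \left(-8\right) 14 = \left(\frac{24}{7} + \frac{8}{7 + 3 \sqrt{10}}\right) 14 = 48 + \frac{112}{7 + 3 \sqrt{10}}$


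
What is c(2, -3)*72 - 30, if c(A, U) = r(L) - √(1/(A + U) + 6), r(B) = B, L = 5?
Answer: 330 - 72*√5 ≈ 169.00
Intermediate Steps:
c(A, U) = 5 - √(6 + 1/(A + U)) (c(A, U) = 5 - √(1/(A + U) + 6) = 5 - √(6 + 1/(A + U)))
c(2, -3)*72 - 30 = (5 - √((1 + 6*2 + 6*(-3))/(2 - 3)))*72 - 30 = (5 - √((1 + 12 - 18)/(-1)))*72 - 30 = (5 - √(-1*(-5)))*72 - 30 = (5 - √5)*72 - 30 = (360 - 72*√5) - 30 = 330 - 72*√5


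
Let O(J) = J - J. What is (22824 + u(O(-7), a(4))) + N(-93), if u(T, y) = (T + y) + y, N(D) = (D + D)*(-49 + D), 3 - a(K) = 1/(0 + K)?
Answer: 98483/2 ≈ 49242.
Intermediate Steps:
a(K) = 3 - 1/K (a(K) = 3 - 1/(0 + K) = 3 - 1/K)
O(J) = 0
N(D) = 2*D*(-49 + D) (N(D) = (2*D)*(-49 + D) = 2*D*(-49 + D))
u(T, y) = T + 2*y
(22824 + u(O(-7), a(4))) + N(-93) = (22824 + (0 + 2*(3 - 1/4))) + 2*(-93)*(-49 - 93) = (22824 + (0 + 2*(3 - 1*¼))) + 2*(-93)*(-142) = (22824 + (0 + 2*(3 - ¼))) + 26412 = (22824 + (0 + 2*(11/4))) + 26412 = (22824 + (0 + 11/2)) + 26412 = (22824 + 11/2) + 26412 = 45659/2 + 26412 = 98483/2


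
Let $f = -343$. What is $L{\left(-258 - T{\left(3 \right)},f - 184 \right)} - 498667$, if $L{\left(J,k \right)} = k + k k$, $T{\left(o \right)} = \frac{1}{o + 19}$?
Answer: $-221465$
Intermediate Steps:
$T{\left(o \right)} = \frac{1}{19 + o}$
$L{\left(J,k \right)} = k + k^{2}$
$L{\left(-258 - T{\left(3 \right)},f - 184 \right)} - 498667 = \left(-343 - 184\right) \left(1 - 527\right) - 498667 = - 527 \left(1 - 527\right) - 498667 = \left(-527\right) \left(-526\right) - 498667 = 277202 - 498667 = -221465$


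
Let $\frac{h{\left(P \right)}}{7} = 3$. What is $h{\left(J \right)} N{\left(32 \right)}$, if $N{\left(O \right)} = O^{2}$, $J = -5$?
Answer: $21504$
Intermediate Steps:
$h{\left(P \right)} = 21$ ($h{\left(P \right)} = 7 \cdot 3 = 21$)
$h{\left(J \right)} N{\left(32 \right)} = 21 \cdot 32^{2} = 21 \cdot 1024 = 21504$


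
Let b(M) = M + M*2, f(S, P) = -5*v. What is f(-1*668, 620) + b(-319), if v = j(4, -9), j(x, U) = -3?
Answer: -942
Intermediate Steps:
v = -3
f(S, P) = 15 (f(S, P) = -5*(-3) = 15)
b(M) = 3*M (b(M) = M + 2*M = 3*M)
f(-1*668, 620) + b(-319) = 15 + 3*(-319) = 15 - 957 = -942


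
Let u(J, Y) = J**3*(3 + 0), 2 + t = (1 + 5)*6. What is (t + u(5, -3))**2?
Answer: 167281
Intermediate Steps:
t = 34 (t = -2 + (1 + 5)*6 = -2 + 6*6 = -2 + 36 = 34)
u(J, Y) = 3*J**3 (u(J, Y) = J**3*3 = 3*J**3)
(t + u(5, -3))**2 = (34 + 3*5**3)**2 = (34 + 3*125)**2 = (34 + 375)**2 = 409**2 = 167281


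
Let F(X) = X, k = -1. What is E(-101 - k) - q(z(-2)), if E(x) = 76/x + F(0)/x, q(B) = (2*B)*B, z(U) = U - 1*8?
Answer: -5019/25 ≈ -200.76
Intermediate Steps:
z(U) = -8 + U (z(U) = U - 8 = -8 + U)
q(B) = 2*B**2
E(x) = 76/x (E(x) = 76/x + 0/x = 76/x + 0 = 76/x)
E(-101 - k) - q(z(-2)) = 76/(-101 - 1*(-1)) - 2*(-8 - 2)**2 = 76/(-101 + 1) - 2*(-10)**2 = 76/(-100) - 2*100 = 76*(-1/100) - 1*200 = -19/25 - 200 = -5019/25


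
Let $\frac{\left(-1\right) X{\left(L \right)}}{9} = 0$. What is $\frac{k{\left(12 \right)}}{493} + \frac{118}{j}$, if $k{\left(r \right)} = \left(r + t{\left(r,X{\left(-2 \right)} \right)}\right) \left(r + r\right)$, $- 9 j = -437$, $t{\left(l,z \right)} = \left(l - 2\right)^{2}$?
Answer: $\frac{1698222}{215441} \approx 7.8825$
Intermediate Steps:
$X{\left(L \right)} = 0$ ($X{\left(L \right)} = \left(-9\right) 0 = 0$)
$t{\left(l,z \right)} = \left(-2 + l\right)^{2}$
$j = \frac{437}{9}$ ($j = \left(- \frac{1}{9}\right) \left(-437\right) = \frac{437}{9} \approx 48.556$)
$k{\left(r \right)} = 2 r \left(r + \left(-2 + r\right)^{2}\right)$ ($k{\left(r \right)} = \left(r + \left(-2 + r\right)^{2}\right) \left(r + r\right) = \left(r + \left(-2 + r\right)^{2}\right) 2 r = 2 r \left(r + \left(-2 + r\right)^{2}\right)$)
$\frac{k{\left(12 \right)}}{493} + \frac{118}{j} = \frac{2 \cdot 12 \left(12 + \left(-2 + 12\right)^{2}\right)}{493} + \frac{118}{\frac{437}{9}} = 2 \cdot 12 \left(12 + 10^{2}\right) \frac{1}{493} + 118 \cdot \frac{9}{437} = 2 \cdot 12 \left(12 + 100\right) \frac{1}{493} + \frac{1062}{437} = 2 \cdot 12 \cdot 112 \cdot \frac{1}{493} + \frac{1062}{437} = 2688 \cdot \frac{1}{493} + \frac{1062}{437} = \frac{2688}{493} + \frac{1062}{437} = \frac{1698222}{215441}$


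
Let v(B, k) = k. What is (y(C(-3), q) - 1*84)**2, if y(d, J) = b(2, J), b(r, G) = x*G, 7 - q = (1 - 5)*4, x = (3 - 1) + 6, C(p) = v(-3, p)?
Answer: 10000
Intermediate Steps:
C(p) = p
x = 8 (x = 2 + 6 = 8)
q = 23 (q = 7 - (1 - 5)*4 = 7 - (-4)*4 = 7 - 1*(-16) = 7 + 16 = 23)
b(r, G) = 8*G
y(d, J) = 8*J
(y(C(-3), q) - 1*84)**2 = (8*23 - 1*84)**2 = (184 - 84)**2 = 100**2 = 10000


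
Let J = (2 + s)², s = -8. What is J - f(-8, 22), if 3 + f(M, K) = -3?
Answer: 42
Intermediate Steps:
f(M, K) = -6 (f(M, K) = -3 - 3 = -6)
J = 36 (J = (2 - 8)² = (-6)² = 36)
J - f(-8, 22) = 36 - 1*(-6) = 36 + 6 = 42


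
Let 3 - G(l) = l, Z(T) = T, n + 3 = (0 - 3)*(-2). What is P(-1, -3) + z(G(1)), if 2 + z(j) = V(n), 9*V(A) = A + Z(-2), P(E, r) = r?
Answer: -44/9 ≈ -4.8889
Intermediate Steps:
n = 3 (n = -3 + (0 - 3)*(-2) = -3 - 3*(-2) = -3 + 6 = 3)
G(l) = 3 - l
V(A) = -2/9 + A/9 (V(A) = (A - 2)/9 = (-2 + A)/9 = -2/9 + A/9)
z(j) = -17/9 (z(j) = -2 + (-2/9 + (⅑)*3) = -2 + (-2/9 + ⅓) = -2 + ⅑ = -17/9)
P(-1, -3) + z(G(1)) = -3 - 17/9 = -44/9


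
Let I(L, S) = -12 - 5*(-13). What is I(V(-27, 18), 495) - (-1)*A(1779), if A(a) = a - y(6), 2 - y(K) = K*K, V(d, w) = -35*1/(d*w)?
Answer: 1866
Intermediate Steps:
V(d, w) = -35/(d*w)
y(K) = 2 - K**2 (y(K) = 2 - K*K = 2 - K**2)
I(L, S) = 53 (I(L, S) = -12 + 65 = 53)
A(a) = 34 + a (A(a) = a - (2 - 1*6**2) = a - (2 - 1*36) = a - (2 - 36) = a - 1*(-34) = a + 34 = 34 + a)
I(V(-27, 18), 495) - (-1)*A(1779) = 53 - (-1)*(34 + 1779) = 53 - (-1)*1813 = 53 - 1*(-1813) = 53 + 1813 = 1866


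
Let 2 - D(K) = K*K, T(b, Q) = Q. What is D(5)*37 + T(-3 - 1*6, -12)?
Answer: -863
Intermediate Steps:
D(K) = 2 - K² (D(K) = 2 - K*K = 2 - K²)
D(5)*37 + T(-3 - 1*6, -12) = (2 - 1*5²)*37 - 12 = (2 - 1*25)*37 - 12 = (2 - 25)*37 - 12 = -23*37 - 12 = -851 - 12 = -863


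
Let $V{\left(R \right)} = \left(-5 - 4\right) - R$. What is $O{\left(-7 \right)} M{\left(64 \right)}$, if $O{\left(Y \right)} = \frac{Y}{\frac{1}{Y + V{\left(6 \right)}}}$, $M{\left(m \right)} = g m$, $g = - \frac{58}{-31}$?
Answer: $\frac{571648}{31} \approx 18440.0$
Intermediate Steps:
$g = \frac{58}{31}$ ($g = \left(-58\right) \left(- \frac{1}{31}\right) = \frac{58}{31} \approx 1.871$)
$M{\left(m \right)} = \frac{58 m}{31}$
$V{\left(R \right)} = -9 - R$
$O{\left(Y \right)} = Y \left(-15 + Y\right)$ ($O{\left(Y \right)} = \frac{Y}{\frac{1}{Y - 15}} = \frac{Y}{\frac{1}{-15 + Y}} = Y \left(-15 + Y\right)$)
$O{\left(-7 \right)} M{\left(64 \right)} = - 7 \left(-15 - 7\right) \frac{58}{31} \cdot 64 = \left(-7\right) \left(-22\right) \frac{3712}{31} = 154 \cdot \frac{3712}{31} = \frac{571648}{31}$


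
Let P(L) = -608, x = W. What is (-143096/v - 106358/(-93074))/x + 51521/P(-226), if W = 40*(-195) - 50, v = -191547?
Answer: -360519626154391987/4254484772869920 ≈ -84.739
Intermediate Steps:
W = -7850 (W = -7800 - 50 = -7850)
x = -7850
(-143096/v - 106358/(-93074))/x + 51521/P(-226) = (-143096/(-191547) - 106358/(-93074))/(-7850) + 51521/(-608) = (-143096*(-1/191547) - 106358*(-1/93074))*(-1/7850) + 51521*(-1/608) = (143096/191547 + 53179/46537)*(-1/7850) - 51521/608 = (16845536465/8914022739)*(-1/7850) - 51521/608 = -3369107293/13995015700230 - 51521/608 = -360519626154391987/4254484772869920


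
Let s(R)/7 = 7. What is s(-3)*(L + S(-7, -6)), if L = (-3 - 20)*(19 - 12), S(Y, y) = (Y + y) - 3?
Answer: -8673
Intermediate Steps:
S(Y, y) = -3 + Y + y
s(R) = 49 (s(R) = 7*7 = 49)
L = -161 (L = -23*7 = -161)
s(-3)*(L + S(-7, -6)) = 49*(-161 + (-3 - 7 - 6)) = 49*(-161 - 16) = 49*(-177) = -8673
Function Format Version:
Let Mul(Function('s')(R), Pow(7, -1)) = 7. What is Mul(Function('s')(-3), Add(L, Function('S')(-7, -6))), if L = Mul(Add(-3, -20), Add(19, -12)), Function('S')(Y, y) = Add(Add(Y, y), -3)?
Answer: -8673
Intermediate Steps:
Function('S')(Y, y) = Add(-3, Y, y)
Function('s')(R) = 49 (Function('s')(R) = Mul(7, 7) = 49)
L = -161 (L = Mul(-23, 7) = -161)
Mul(Function('s')(-3), Add(L, Function('S')(-7, -6))) = Mul(49, Add(-161, Add(-3, -7, -6))) = Mul(49, Add(-161, -16)) = Mul(49, -177) = -8673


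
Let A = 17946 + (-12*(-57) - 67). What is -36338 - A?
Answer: -54901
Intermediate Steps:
A = 18563 (A = 17946 + (684 - 67) = 17946 + 617 = 18563)
-36338 - A = -36338 - 1*18563 = -36338 - 18563 = -54901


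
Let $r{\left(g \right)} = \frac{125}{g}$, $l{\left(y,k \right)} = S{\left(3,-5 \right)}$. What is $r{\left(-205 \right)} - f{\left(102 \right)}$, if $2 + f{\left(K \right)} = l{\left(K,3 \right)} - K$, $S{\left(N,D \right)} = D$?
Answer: $\frac{4444}{41} \approx 108.39$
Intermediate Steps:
$l{\left(y,k \right)} = -5$
$f{\left(K \right)} = -7 - K$ ($f{\left(K \right)} = -2 - \left(5 + K\right) = -7 - K$)
$r{\left(-205 \right)} - f{\left(102 \right)} = \frac{125}{-205} - \left(-7 - 102\right) = 125 \left(- \frac{1}{205}\right) - \left(-7 - 102\right) = - \frac{25}{41} - -109 = - \frac{25}{41} + 109 = \frac{4444}{41}$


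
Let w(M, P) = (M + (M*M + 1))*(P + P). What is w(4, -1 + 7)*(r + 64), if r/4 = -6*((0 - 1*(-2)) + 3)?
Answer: -14112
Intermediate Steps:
r = -120 (r = 4*(-6*((0 - 1*(-2)) + 3)) = 4*(-6*((0 + 2) + 3)) = 4*(-6*(2 + 3)) = 4*(-6*5) = 4*(-30) = -120)
w(M, P) = 2*P*(1 + M + M²) (w(M, P) = (M + (M² + 1))*(2*P) = (M + (1 + M²))*(2*P) = (1 + M + M²)*(2*P) = 2*P*(1 + M + M²))
w(4, -1 + 7)*(r + 64) = (2*(-1 + 7)*(1 + 4 + 4²))*(-120 + 64) = (2*6*(1 + 4 + 16))*(-56) = (2*6*21)*(-56) = 252*(-56) = -14112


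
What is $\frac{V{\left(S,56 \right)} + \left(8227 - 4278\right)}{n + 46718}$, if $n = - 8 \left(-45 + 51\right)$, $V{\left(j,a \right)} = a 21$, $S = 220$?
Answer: $\frac{1025}{9334} \approx 0.10981$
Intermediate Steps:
$V{\left(j,a \right)} = 21 a$
$n = -48$ ($n = \left(-8\right) 6 = -48$)
$\frac{V{\left(S,56 \right)} + \left(8227 - 4278\right)}{n + 46718} = \frac{21 \cdot 56 + \left(8227 - 4278\right)}{-48 + 46718} = \frac{1176 + \left(8227 - 4278\right)}{46670} = \left(1176 + 3949\right) \frac{1}{46670} = 5125 \cdot \frac{1}{46670} = \frac{1025}{9334}$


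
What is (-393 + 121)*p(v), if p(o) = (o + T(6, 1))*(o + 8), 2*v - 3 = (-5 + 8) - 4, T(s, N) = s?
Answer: -17136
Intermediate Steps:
v = 1 (v = 3/2 + ((-5 + 8) - 4)/2 = 3/2 + (3 - 4)/2 = 3/2 + (1/2)*(-1) = 3/2 - 1/2 = 1)
p(o) = (6 + o)*(8 + o) (p(o) = (o + 6)*(o + 8) = (6 + o)*(8 + o))
(-393 + 121)*p(v) = (-393 + 121)*(48 + 1**2 + 14*1) = -272*(48 + 1 + 14) = -272*63 = -17136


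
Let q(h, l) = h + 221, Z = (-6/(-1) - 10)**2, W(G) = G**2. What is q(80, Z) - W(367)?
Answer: -134388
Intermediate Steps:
Z = 16 (Z = (-6*(-1) - 10)**2 = (6 - 10)**2 = (-4)**2 = 16)
q(h, l) = 221 + h
q(80, Z) - W(367) = (221 + 80) - 1*367**2 = 301 - 1*134689 = 301 - 134689 = -134388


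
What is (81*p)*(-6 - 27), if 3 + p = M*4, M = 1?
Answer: -2673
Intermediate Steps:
p = 1 (p = -3 + 1*4 = -3 + 4 = 1)
(81*p)*(-6 - 27) = (81*1)*(-6 - 27) = 81*(-33) = -2673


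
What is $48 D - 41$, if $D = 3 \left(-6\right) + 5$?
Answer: $-665$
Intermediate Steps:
$D = -13$ ($D = -18 + 5 = -13$)
$48 D - 41 = 48 \left(-13\right) - 41 = -624 - 41 = -665$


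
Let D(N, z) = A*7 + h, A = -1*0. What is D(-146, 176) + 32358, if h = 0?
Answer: 32358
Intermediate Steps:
A = 0
D(N, z) = 0 (D(N, z) = 0*7 + 0 = 0 + 0 = 0)
D(-146, 176) + 32358 = 0 + 32358 = 32358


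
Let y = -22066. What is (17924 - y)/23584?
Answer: 19995/11792 ≈ 1.6956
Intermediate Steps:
(17924 - y)/23584 = (17924 - 1*(-22066))/23584 = (17924 + 22066)*(1/23584) = 39990*(1/23584) = 19995/11792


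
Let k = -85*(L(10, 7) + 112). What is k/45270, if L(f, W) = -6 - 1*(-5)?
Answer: -629/3018 ≈ -0.20842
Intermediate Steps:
L(f, W) = -1 (L(f, W) = -6 + 5 = -1)
k = -9435 (k = -85*(-1 + 112) = -85*111 = -9435)
k/45270 = -9435/45270 = -9435*1/45270 = -629/3018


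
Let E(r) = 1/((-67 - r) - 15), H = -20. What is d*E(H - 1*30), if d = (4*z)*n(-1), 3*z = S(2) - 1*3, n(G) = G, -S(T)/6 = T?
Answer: -5/8 ≈ -0.62500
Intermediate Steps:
S(T) = -6*T
z = -5 (z = (-6*2 - 1*3)/3 = (-12 - 3)/3 = (⅓)*(-15) = -5)
E(r) = 1/(-82 - r)
d = 20 (d = (4*(-5))*(-1) = -20*(-1) = 20)
d*E(H - 1*30) = 20*(-1/(82 + (-20 - 1*30))) = 20*(-1/(82 + (-20 - 30))) = 20*(-1/(82 - 50)) = 20*(-1/32) = -5/8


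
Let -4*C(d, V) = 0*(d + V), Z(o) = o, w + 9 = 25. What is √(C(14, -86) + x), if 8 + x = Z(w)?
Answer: 2*√2 ≈ 2.8284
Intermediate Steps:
w = 16 (w = -9 + 25 = 16)
x = 8 (x = -8 + 16 = 8)
C(d, V) = 0 (C(d, V) = -0*(d + V) = -0*(V + d) = -¼*0 = 0)
√(C(14, -86) + x) = √(0 + 8) = √8 = 2*√2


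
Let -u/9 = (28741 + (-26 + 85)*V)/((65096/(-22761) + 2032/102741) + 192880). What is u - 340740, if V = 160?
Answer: -51229493798150407923/150346968189032 ≈ -3.4074e+5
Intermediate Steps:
u = -267857419644243/150346968189032 (u = -9*(28741 + (-26 + 85)*160)/((65096/(-22761) + 2032/102741) + 192880) = -9*(28741 + 59*160)/((65096*(-1/22761) + 2032*(1/102741)) + 192880) = -9*(28741 + 9440)/((-65096/22761 + 2032/102741) + 192880) = -343629/(-2213925928/779495967 + 192880) = -343629/150346968189032/779495967 = -343629*779495967/150346968189032 = -9*29761935516027/150346968189032 = -267857419644243/150346968189032 ≈ -1.7816)
u - 340740 = -267857419644243/150346968189032 - 340740 = -51229493798150407923/150346968189032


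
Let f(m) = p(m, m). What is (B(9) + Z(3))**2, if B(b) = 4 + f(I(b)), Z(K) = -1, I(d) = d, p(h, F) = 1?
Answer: 16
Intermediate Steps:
f(m) = 1
B(b) = 5 (B(b) = 4 + 1 = 5)
(B(9) + Z(3))**2 = (5 - 1)**2 = 4**2 = 16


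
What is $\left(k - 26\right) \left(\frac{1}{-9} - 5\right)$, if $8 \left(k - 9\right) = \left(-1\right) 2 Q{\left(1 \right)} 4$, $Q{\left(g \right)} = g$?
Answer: $92$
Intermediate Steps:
$k = 8$ ($k = 9 + \frac{\left(-1\right) 2 \cdot 1 \cdot 4}{8} = 9 + \frac{\left(-2\right) 1 \cdot 4}{8} = 9 + \frac{\left(-2\right) 4}{8} = 9 + \frac{1}{8} \left(-8\right) = 9 - 1 = 8$)
$\left(k - 26\right) \left(\frac{1}{-9} - 5\right) = \left(8 - 26\right) \left(\frac{1}{-9} - 5\right) = - 18 \left(- \frac{1}{9} - 5\right) = \left(-18\right) \left(- \frac{46}{9}\right) = 92$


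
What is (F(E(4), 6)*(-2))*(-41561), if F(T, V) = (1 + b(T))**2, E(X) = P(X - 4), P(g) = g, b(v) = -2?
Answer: 83122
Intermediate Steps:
E(X) = -4 + X (E(X) = X - 4 = -4 + X)
F(T, V) = 1 (F(T, V) = (1 - 2)**2 = (-1)**2 = 1)
(F(E(4), 6)*(-2))*(-41561) = (1*(-2))*(-41561) = -2*(-41561) = 83122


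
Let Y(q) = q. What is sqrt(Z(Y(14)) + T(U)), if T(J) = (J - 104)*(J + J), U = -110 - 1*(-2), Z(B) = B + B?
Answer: 2*sqrt(11455) ≈ 214.06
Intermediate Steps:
Z(B) = 2*B
U = -108 (U = -110 + 2 = -108)
T(J) = 2*J*(-104 + J) (T(J) = (-104 + J)*(2*J) = 2*J*(-104 + J))
sqrt(Z(Y(14)) + T(U)) = sqrt(2*14 + 2*(-108)*(-104 - 108)) = sqrt(28 + 2*(-108)*(-212)) = sqrt(28 + 45792) = sqrt(45820) = 2*sqrt(11455)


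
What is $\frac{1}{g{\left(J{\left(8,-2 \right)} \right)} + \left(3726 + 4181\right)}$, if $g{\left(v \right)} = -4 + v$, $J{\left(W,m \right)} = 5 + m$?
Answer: $\frac{1}{7906} \approx 0.00012649$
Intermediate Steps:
$\frac{1}{g{\left(J{\left(8,-2 \right)} \right)} + \left(3726 + 4181\right)} = \frac{1}{\left(-4 + \left(5 - 2\right)\right) + \left(3726 + 4181\right)} = \frac{1}{\left(-4 + 3\right) + 7907} = \frac{1}{-1 + 7907} = \frac{1}{7906}$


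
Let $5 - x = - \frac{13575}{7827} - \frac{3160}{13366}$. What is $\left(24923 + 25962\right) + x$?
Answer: $\frac{887349705625}{17435947} \approx 50892.0$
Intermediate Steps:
$x = \frac{121542530}{17435947}$ ($x = 5 - \left(- \frac{13575}{7827} - \frac{3160}{13366}\right) = 5 - \left(\left(-13575\right) \frac{1}{7827} - \frac{1580}{6683}\right) = 5 - \left(- \frac{4525}{2609} - \frac{1580}{6683}\right) = 5 - - \frac{34362795}{17435947} = 5 + \frac{34362795}{17435947} = \frac{121542530}{17435947} \approx 6.9708$)
$\left(24923 + 25962\right) + x = \left(24923 + 25962\right) + \frac{121542530}{17435947} = 50885 + \frac{121542530}{17435947} = \frac{887349705625}{17435947}$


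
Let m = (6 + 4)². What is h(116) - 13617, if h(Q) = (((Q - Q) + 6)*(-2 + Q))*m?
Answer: 54783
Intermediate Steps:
m = 100 (m = 10² = 100)
h(Q) = -1200 + 600*Q (h(Q) = (((Q - Q) + 6)*(-2 + Q))*100 = ((0 + 6)*(-2 + Q))*100 = (6*(-2 + Q))*100 = (-12 + 6*Q)*100 = -1200 + 600*Q)
h(116) - 13617 = (-1200 + 600*116) - 13617 = (-1200 + 69600) - 13617 = 68400 - 13617 = 54783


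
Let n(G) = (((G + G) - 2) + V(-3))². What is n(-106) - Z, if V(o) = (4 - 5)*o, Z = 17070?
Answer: 27451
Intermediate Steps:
V(o) = -o
n(G) = (1 + 2*G)² (n(G) = (((G + G) - 2) - 1*(-3))² = ((2*G - 2) + 3)² = ((-2 + 2*G) + 3)² = (1 + 2*G)²)
n(-106) - Z = (1 + 2*(-106))² - 1*17070 = (1 - 212)² - 17070 = (-211)² - 17070 = 44521 - 17070 = 27451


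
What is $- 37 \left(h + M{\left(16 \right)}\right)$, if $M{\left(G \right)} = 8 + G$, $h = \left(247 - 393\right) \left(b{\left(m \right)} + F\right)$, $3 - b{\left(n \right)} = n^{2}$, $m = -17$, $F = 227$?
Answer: $-319606$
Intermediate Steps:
$b{\left(n \right)} = 3 - n^{2}$
$h = 8614$ ($h = \left(247 - 393\right) \left(\left(3 - \left(-17\right)^{2}\right) + 227\right) = - 146 \left(\left(3 - 289\right) + 227\right) = - 146 \left(-286 + 227\right) = \left(-146\right) \left(-59\right) = 8614$)
$- 37 \left(h + M{\left(16 \right)}\right) = - 37 \left(8614 + \left(8 + 16\right)\right) = - 37 \left(8614 + 24\right) = \left(-37\right) 8638 = -319606$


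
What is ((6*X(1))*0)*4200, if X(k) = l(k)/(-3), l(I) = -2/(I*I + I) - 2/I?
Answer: 0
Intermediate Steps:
l(I) = -2/I - 2/(I + I²) (l(I) = -2/(I² + I) - 2/I = -2/(I + I²) - 2/I = -2/I - 2/(I + I²))
X(k) = -2*(-2 - k)/(3*k*(1 + k)) (X(k) = (2*(-2 - k)/(k*(1 + k)))/(-3) = (2*(-2 - k)/(k*(1 + k)))*(-⅓) = -2*(-2 - k)/(3*k*(1 + k)))
((6*X(1))*0)*4200 = ((6*((⅔)*(2 + 1)/(1*(1 + 1))))*0)*4200 = ((6*((⅔)*1*3/2))*0)*4200 = ((6*((⅔)*1*(½)*3))*0)*4200 = ((6*1)*0)*4200 = (6*0)*4200 = 0*4200 = 0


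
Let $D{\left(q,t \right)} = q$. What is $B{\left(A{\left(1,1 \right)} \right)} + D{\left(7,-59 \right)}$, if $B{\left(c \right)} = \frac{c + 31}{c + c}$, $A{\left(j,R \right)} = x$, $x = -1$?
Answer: $-8$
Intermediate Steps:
$A{\left(j,R \right)} = -1$
$B{\left(c \right)} = \frac{31 + c}{2 c}$
$B{\left(A{\left(1,1 \right)} \right)} + D{\left(7,-59 \right)} = \frac{31 - 1}{2 \left(-1\right)} + 7 = \frac{1}{2} \left(-1\right) 30 + 7 = -15 + 7 = -8$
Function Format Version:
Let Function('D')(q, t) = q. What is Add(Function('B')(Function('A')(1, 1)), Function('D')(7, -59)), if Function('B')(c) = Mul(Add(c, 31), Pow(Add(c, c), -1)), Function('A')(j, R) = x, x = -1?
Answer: -8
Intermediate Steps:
Function('A')(j, R) = -1
Function('B')(c) = Mul(Rational(1, 2), Pow(c, -1), Add(31, c)) (Function('B')(c) = Mul(Add(31, c), Pow(Mul(2, c), -1)) = Mul(Add(31, c), Mul(Rational(1, 2), Pow(c, -1))) = Mul(Rational(1, 2), Pow(c, -1), Add(31, c)))
Add(Function('B')(Function('A')(1, 1)), Function('D')(7, -59)) = Add(Mul(Rational(1, 2), Pow(-1, -1), Add(31, -1)), 7) = Add(Mul(Rational(1, 2), -1, 30), 7) = Add(-15, 7) = -8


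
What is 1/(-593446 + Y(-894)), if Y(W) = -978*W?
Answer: 1/280886 ≈ 3.5602e-6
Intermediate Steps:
1/(-593446 + Y(-894)) = 1/(-593446 - 978*(-894)) = 1/(-593446 + 874332) = 1/280886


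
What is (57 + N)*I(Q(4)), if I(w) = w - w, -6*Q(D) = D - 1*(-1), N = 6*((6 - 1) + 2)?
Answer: 0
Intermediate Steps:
N = 42 (N = 6*(5 + 2) = 6*7 = 42)
Q(D) = -⅙ - D/6 (Q(D) = -(D - 1*(-1))/6 = -(D + 1)/6 = -(1 + D)/6 = -⅙ - D/6)
I(w) = 0
(57 + N)*I(Q(4)) = (57 + 42)*0 = 99*0 = 0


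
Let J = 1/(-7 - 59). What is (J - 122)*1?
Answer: -8053/66 ≈ -122.02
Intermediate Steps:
J = -1/66 (J = 1/(-66) = -1/66 ≈ -0.015152)
(J - 122)*1 = (-1/66 - 122)*1 = -8053/66*1 = -8053/66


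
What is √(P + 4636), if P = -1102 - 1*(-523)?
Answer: √4057 ≈ 63.695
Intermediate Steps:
P = -579 (P = -1102 + 523 = -579)
√(P + 4636) = √(-579 + 4636) = √4057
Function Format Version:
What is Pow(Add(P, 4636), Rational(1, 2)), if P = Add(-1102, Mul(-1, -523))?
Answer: Pow(4057, Rational(1, 2)) ≈ 63.695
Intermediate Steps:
P = -579 (P = Add(-1102, 523) = -579)
Pow(Add(P, 4636), Rational(1, 2)) = Pow(Add(-579, 4636), Rational(1, 2)) = Pow(4057, Rational(1, 2))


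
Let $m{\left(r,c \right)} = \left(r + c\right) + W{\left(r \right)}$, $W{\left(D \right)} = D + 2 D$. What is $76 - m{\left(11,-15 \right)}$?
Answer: $47$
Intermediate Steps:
$W{\left(D \right)} = 3 D$
$m{\left(r,c \right)} = c + 4 r$ ($m{\left(r,c \right)} = \left(r + c\right) + 3 r = \left(c + r\right) + 3 r = c + 4 r$)
$76 - m{\left(11,-15 \right)} = 76 - \left(-15 + 4 \cdot 11\right) = 76 - \left(-15 + 44\right) = 76 - 29 = 47$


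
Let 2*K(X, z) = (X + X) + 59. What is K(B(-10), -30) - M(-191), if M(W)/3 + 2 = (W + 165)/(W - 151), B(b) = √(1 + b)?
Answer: 4021/114 + 3*I ≈ 35.272 + 3.0*I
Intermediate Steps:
M(W) = -6 + 3*(165 + W)/(-151 + W) (M(W) = -6 + 3*((W + 165)/(W - 151)) = -6 + 3*((165 + W)/(-151 + W)) = -6 + 3*(165 + W)/(-151 + W))
K(X, z) = 59/2 + X (K(X, z) = ((X + X) + 59)/2 = (2*X + 59)/2 = (59 + 2*X)/2 = 59/2 + X)
K(B(-10), -30) - M(-191) = (59/2 + √(1 - 10)) - 3*(467 - 1*(-191))/(-151 - 191) = (59/2 + √(-9)) - 3*(467 + 191)/(-342) = (59/2 + 3*I) - 3*(-1)*658/342 = (59/2 + 3*I) - 1*(-329/57) = (59/2 + 3*I) + 329/57 = 4021/114 + 3*I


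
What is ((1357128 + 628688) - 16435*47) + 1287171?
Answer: 2500542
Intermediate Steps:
((1357128 + 628688) - 16435*47) + 1287171 = (1985816 - 772445) + 1287171 = 1213371 + 1287171 = 2500542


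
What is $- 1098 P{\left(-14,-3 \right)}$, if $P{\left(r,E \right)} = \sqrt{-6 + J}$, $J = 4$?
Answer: $- 1098 i \sqrt{2} \approx - 1552.8 i$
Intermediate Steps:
$P{\left(r,E \right)} = i \sqrt{2}$ ($P{\left(r,E \right)} = \sqrt{-6 + 4} = \sqrt{-2} = i \sqrt{2}$)
$- 1098 P{\left(-14,-3 \right)} = - 1098 i \sqrt{2}$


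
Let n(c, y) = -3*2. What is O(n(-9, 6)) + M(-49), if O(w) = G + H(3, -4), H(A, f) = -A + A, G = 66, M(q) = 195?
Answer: 261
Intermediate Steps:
n(c, y) = -6
H(A, f) = 0
O(w) = 66 (O(w) = 66 + 0 = 66)
O(n(-9, 6)) + M(-49) = 66 + 195 = 261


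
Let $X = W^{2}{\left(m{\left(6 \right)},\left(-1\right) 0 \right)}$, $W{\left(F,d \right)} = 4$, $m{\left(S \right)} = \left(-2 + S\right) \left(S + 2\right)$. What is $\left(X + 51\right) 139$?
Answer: $9313$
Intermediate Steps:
$m{\left(S \right)} = \left(-2 + S\right) \left(2 + S\right)$
$X = 16$ ($X = 4^{2} = 16$)
$\left(X + 51\right) 139 = \left(16 + 51\right) 139 = 67 \cdot 139 = 9313$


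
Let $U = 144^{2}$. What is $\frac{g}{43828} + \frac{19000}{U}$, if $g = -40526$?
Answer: $- \frac{237973}{28400544} \approx -0.0083792$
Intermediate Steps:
$U = 20736$
$\frac{g}{43828} + \frac{19000}{U} = - \frac{40526}{43828} + \frac{19000}{20736} = \left(-40526\right) \frac{1}{43828} + 19000 \cdot \frac{1}{20736} = - \frac{20263}{21914} + \frac{2375}{2592} = - \frac{237973}{28400544}$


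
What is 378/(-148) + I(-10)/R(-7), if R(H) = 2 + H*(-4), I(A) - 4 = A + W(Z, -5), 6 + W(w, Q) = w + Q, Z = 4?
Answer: -1658/555 ≈ -2.9874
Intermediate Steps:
W(w, Q) = -6 + Q + w (W(w, Q) = -6 + (w + Q) = -6 + (Q + w) = -6 + Q + w)
I(A) = -3 + A (I(A) = 4 + (A + (-6 - 5 + 4)) = 4 + (A - 7) = 4 + (-7 + A) = -3 + A)
R(H) = 2 - 4*H
378/(-148) + I(-10)/R(-7) = 378/(-148) + (-3 - 10)/(2 - 4*(-7)) = 378*(-1/148) - 13/(2 + 28) = -189/74 - 13/30 = -1658/555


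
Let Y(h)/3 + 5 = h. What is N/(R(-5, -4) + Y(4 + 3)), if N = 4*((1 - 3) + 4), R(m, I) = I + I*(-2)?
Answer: ⅘ ≈ 0.80000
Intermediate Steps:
Y(h) = -15 + 3*h
R(m, I) = -I (R(m, I) = I - 2*I = -I)
N = 8 (N = 4*(-2 + 4) = 4*2 = 8)
N/(R(-5, -4) + Y(4 + 3)) = 8/(-1*(-4) + (-15 + 3*(4 + 3))) = 8/(4 + (-15 + 3*7)) = 8/(4 + (-15 + 21)) = 8/(4 + 6) = 8/10 = (⅒)*8 = ⅘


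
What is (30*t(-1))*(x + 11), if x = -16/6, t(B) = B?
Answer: -250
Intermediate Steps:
x = -8/3 (x = -16*⅙ = -8/3 ≈ -2.6667)
(30*t(-1))*(x + 11) = (30*(-1))*(-8/3 + 11) = -30*25/3 = -250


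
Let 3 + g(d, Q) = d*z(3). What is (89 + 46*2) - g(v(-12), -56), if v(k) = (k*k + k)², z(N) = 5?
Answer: -86936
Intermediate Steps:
v(k) = (k + k²)² (v(k) = (k² + k)² = (k + k²)²)
g(d, Q) = -3 + 5*d (g(d, Q) = -3 + d*5 = -3 + 5*d)
(89 + 46*2) - g(v(-12), -56) = (89 + 46*2) - (-3 + 5*((-12)²*(1 - 12)²)) = (89 + 92) - (-3 + 5*(144*(-11)²)) = 181 - (-3 + 5*(144*121)) = 181 - (-3 + 5*17424) = 181 - (-3 + 87120) = 181 - 1*87117 = 181 - 87117 = -86936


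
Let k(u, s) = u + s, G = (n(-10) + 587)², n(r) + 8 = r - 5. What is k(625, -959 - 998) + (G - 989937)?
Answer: -673173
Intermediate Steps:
n(r) = -13 + r (n(r) = -8 + (r - 5) = -8 + (-5 + r) = -13 + r)
G = 318096 (G = ((-13 - 10) + 587)² = (-23 + 587)² = 564² = 318096)
k(u, s) = s + u
k(625, -959 - 998) + (G - 989937) = ((-959 - 998) + 625) + (318096 - 989937) = (-1957 + 625) - 671841 = -1332 - 671841 = -673173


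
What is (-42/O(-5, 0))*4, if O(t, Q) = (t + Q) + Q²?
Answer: 168/5 ≈ 33.600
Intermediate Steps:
O(t, Q) = Q + t + Q² (O(t, Q) = (Q + t) + Q² = Q + t + Q²)
(-42/O(-5, 0))*4 = (-42/(0 - 5 + 0²))*4 = (-42/(0 - 5 + 0))*4 = (-42/(-5))*4 = -⅕*(-42)*4 = (42/5)*4 = 168/5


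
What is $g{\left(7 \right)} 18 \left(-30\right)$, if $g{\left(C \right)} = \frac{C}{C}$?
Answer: $-540$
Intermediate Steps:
$g{\left(C \right)} = 1$
$g{\left(7 \right)} 18 \left(-30\right) = 1 \cdot 18 \left(-30\right) = 18 \left(-30\right) = -540$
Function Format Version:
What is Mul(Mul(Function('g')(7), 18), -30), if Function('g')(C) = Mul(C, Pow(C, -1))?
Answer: -540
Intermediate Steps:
Function('g')(C) = 1
Mul(Mul(Function('g')(7), 18), -30) = Mul(Mul(1, 18), -30) = Mul(18, -30) = -540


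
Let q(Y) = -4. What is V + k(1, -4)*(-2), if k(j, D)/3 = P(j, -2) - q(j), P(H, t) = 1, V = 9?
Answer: -21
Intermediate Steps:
k(j, D) = 15 (k(j, D) = 3*(1 - 1*(-4)) = 3*(1 + 4) = 3*5 = 15)
V + k(1, -4)*(-2) = 9 + 15*(-2) = 9 - 30 = -21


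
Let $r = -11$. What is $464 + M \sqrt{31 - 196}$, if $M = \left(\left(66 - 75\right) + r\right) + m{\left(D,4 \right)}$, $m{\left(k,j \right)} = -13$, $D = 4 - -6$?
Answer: $464 - 33 i \sqrt{165} \approx 464.0 - 423.89 i$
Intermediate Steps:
$D = 10$ ($D = 4 + 6 = 10$)
$M = -33$ ($M = \left(\left(66 - 75\right) - 11\right) - 13 = \left(-9 - 11\right) - 13 = -20 - 13 = -33$)
$464 + M \sqrt{31 - 196} = 464 - 33 \sqrt{31 - 196} = 464 - 33 \sqrt{-165} = 464 - 33 i \sqrt{165}$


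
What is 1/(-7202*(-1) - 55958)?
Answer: -1/48756 ≈ -2.0510e-5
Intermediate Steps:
1/(-7202*(-1) - 55958) = 1/(7202 - 55958) = 1/(-48756) = -1/48756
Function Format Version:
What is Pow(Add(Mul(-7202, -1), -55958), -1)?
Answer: Rational(-1, 48756) ≈ -2.0510e-5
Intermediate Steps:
Pow(Add(Mul(-7202, -1), -55958), -1) = Pow(Add(7202, -55958), -1) = Pow(-48756, -1) = Rational(-1, 48756)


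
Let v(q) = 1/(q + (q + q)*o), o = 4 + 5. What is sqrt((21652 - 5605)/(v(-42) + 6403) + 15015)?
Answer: sqrt(392076159417938793)/5109593 ≈ 122.55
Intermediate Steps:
o = 9
v(q) = 1/(19*q) (v(q) = 1/(q + (q + q)*9) = 1/(q + (2*q)*9) = 1/(q + 18*q) = 1/(19*q))
sqrt((21652 - 5605)/(v(-42) + 6403) + 15015) = sqrt((21652 - 5605)/((1/19)/(-42) + 6403) + 15015) = sqrt(16047/((1/19)*(-1/42) + 6403) + 15015) = sqrt(16047/(-1/798 + 6403) + 15015) = sqrt(16047/(5109593/798) + 15015) = sqrt(16047*(798/5109593) + 15015) = sqrt(12805506/5109593 + 15015) = sqrt(76733344401/5109593) = sqrt(392076159417938793)/5109593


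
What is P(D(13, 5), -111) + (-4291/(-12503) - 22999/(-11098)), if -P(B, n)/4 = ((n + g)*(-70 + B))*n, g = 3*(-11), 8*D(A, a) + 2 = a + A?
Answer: 603272554570527/138758294 ≈ 4.3476e+6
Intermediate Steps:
D(A, a) = -1/4 + A/8 + a/8 (D(A, a) = -1/4 + (a + A)/8 = -1/4 + (A + a)/8 = -1/4 + (A/8 + a/8) = -1/4 + A/8 + a/8)
g = -33
P(B, n) = -4*n*(-70 + B)*(-33 + n) (P(B, n) = -4*(n - 33)*(-70 + B)*n = -4*(-33 + n)*(-70 + B)*n = -4*(-70 + B)*(-33 + n)*n = -4*n*(-70 + B)*(-33 + n))
P(D(13, 5), -111) + (-4291/(-12503) - 22999/(-11098)) = 4*(-111)*(-2310 + 33*(-1/4 + (1/8)*13 + (1/8)*5) + 70*(-111) - 1*(-1/4 + (1/8)*13 + (1/8)*5)*(-111)) + (-4291/(-12503) - 22999/(-11098)) = 4*(-111)*(-2310 + 33*(-1/4 + 13/8 + 5/8) - 7770 - 1*(-1/4 + 13/8 + 5/8)*(-111)) + (-4291*(-1/12503) - 22999*(-1/11098)) = 4*(-111)*(-2310 + 33*2 - 7770 - 1*2*(-111)) + (4291/12503 + 22999/11098) = 4*(-111)*(-2310 + 66 - 7770 + 222) + 335178015/138758294 = 4*(-111)*(-9792) + 335178015/138758294 = 4347648 + 335178015/138758294 = 603272554570527/138758294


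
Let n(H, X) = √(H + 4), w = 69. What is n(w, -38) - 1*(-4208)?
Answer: 4208 + √73 ≈ 4216.5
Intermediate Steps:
n(H, X) = √(4 + H)
n(w, -38) - 1*(-4208) = √(4 + 69) - 1*(-4208) = √73 + 4208 = 4208 + √73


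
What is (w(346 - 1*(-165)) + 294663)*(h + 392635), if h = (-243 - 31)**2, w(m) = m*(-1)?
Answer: 137578126072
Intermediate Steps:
w(m) = -m
h = 75076 (h = (-274)**2 = 75076)
(w(346 - 1*(-165)) + 294663)*(h + 392635) = (-(346 - 1*(-165)) + 294663)*(75076 + 392635) = (-(346 + 165) + 294663)*467711 = (-1*511 + 294663)*467711 = (-511 + 294663)*467711 = 294152*467711 = 137578126072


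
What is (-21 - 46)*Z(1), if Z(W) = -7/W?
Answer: 469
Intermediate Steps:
(-21 - 46)*Z(1) = (-21 - 46)*(-7/1) = -(-469) = -67*(-7) = 469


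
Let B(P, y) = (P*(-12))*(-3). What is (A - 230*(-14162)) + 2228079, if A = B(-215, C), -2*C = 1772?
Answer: 5477599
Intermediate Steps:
C = -886 (C = -1/2*1772 = -886)
B(P, y) = 36*P (B(P, y) = -12*P*(-3) = 36*P)
A = -7740 (A = 36*(-215) = -7740)
(A - 230*(-14162)) + 2228079 = (-7740 - 230*(-14162)) + 2228079 = (-7740 + 3257260) + 2228079 = 3249520 + 2228079 = 5477599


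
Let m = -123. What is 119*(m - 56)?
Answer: -21301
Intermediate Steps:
119*(m - 56) = 119*(-123 - 56) = 119*(-179) = -21301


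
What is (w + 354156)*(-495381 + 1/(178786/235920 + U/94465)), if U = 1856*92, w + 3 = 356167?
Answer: -2011790471020447955760/5717283133 ≈ -3.5188e+11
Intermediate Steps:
w = 356164 (w = -3 + 356167 = 356164)
U = 170752
(w + 354156)*(-495381 + 1/(178786/235920 + U/94465)) = (356164 + 354156)*(-495381 + 1/(178786/235920 + 170752/94465)) = 710320*(-495381 + 1/(178786*(1/235920) + 170752*(1/94465))) = 710320*(-495381 + 1/(89393/117960 + 170752/94465)) = 710320*(-495381 + 1/(5717283133/2228618280)) = 710320*(-495381 + 2228618280/5717283133) = 710320*(-2832231207090393/5717283133) = -2011790471020447955760/5717283133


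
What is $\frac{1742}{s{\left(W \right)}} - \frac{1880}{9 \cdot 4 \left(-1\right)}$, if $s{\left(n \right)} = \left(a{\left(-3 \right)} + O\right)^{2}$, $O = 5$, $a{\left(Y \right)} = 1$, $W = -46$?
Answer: $\frac{1811}{18} \approx 100.61$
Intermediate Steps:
$s{\left(n \right)} = 36$ ($s{\left(n \right)} = \left(1 + 5\right)^{2} = 6^{2} = 36$)
$\frac{1742}{s{\left(W \right)}} - \frac{1880}{9 \cdot 4 \left(-1\right)} = \frac{1742}{36} - \frac{1880}{9 \cdot 4 \left(-1\right)} = 1742 \cdot \frac{1}{36} - \frac{1880}{36 \left(-1\right)} = \frac{871}{18} - \frac{1880}{-36} = \frac{871}{18} - - \frac{470}{9} = \frac{871}{18} + \frac{470}{9} = \frac{1811}{18}$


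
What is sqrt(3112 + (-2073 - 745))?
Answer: 7*sqrt(6) ≈ 17.146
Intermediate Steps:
sqrt(3112 + (-2073 - 745)) = sqrt(3112 - 2818) = sqrt(294) = 7*sqrt(6)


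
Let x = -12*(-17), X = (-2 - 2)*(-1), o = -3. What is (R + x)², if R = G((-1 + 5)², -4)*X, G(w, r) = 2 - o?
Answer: 50176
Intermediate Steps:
X = 4 (X = -4*(-1) = 4)
G(w, r) = 5 (G(w, r) = 2 - 1*(-3) = 2 + 3 = 5)
R = 20 (R = 5*4 = 20)
x = 204
(R + x)² = (20 + 204)² = 224² = 50176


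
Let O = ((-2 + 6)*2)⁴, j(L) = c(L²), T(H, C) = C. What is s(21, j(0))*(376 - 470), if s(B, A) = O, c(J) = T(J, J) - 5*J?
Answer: -385024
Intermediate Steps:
c(J) = -4*J (c(J) = J - 5*J = -4*J)
j(L) = -4*L²
O = 4096 (O = (4*2)⁴ = 8⁴ = 4096)
s(B, A) = 4096
s(21, j(0))*(376 - 470) = 4096*(376 - 470) = 4096*(-94) = -385024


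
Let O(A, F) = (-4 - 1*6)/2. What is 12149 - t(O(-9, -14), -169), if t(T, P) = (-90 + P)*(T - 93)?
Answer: -13233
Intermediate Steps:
O(A, F) = -5 (O(A, F) = (-4 - 6)*(½) = -10*½ = -5)
t(T, P) = (-93 + T)*(-90 + P) (t(T, P) = (-90 + P)*(-93 + T) = (-93 + T)*(-90 + P))
12149 - t(O(-9, -14), -169) = 12149 - (8370 - 93*(-169) - 90*(-5) - 169*(-5)) = 12149 - (8370 + 15717 + 450 + 845) = 12149 - 1*25382 = 12149 - 25382 = -13233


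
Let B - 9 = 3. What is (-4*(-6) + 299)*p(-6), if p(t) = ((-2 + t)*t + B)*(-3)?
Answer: -58140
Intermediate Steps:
B = 12 (B = 9 + 3 = 12)
p(t) = -36 - 3*t*(-2 + t) (p(t) = ((-2 + t)*t + 12)*(-3) = (t*(-2 + t) + 12)*(-3) = (12 + t*(-2 + t))*(-3) = -36 - 3*t*(-2 + t))
(-4*(-6) + 299)*p(-6) = (-4*(-6) + 299)*(-36 - 3*(-6)² + 6*(-6)) = (24 + 299)*(-36 - 3*36 - 36) = 323*(-36 - 108 - 36) = 323*(-180) = -58140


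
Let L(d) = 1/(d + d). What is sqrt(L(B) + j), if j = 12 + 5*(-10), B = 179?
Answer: I*sqrt(4869874)/358 ≈ 6.1642*I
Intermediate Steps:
L(d) = 1/(2*d)
j = -38 (j = 12 - 50 = -38)
sqrt(L(B) + j) = sqrt((1/2)/179 - 38) = sqrt((1/2)*(1/179) - 38) = sqrt(1/358 - 38) = sqrt(-13603/358) = I*sqrt(4869874)/358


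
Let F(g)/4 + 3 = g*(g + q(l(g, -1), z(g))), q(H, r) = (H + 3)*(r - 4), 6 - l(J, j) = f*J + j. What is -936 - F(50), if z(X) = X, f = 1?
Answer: 357076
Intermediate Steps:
l(J, j) = 6 - J - j (l(J, j) = 6 - (1*J + j) = 6 - (J + j) = 6 + (-J - j) = 6 - J - j)
q(H, r) = (-4 + r)*(3 + H) (q(H, r) = (3 + H)*(-4 + r) = (-4 + r)*(3 + H))
F(g) = -12 + 4*g*(-40 + 8*g + g*(7 - g)) (F(g) = -12 + 4*(g*(g + (-12 - 4*(6 - g - 1*(-1)) + 3*g + (6 - g - 1*(-1))*g))) = -12 + 4*(g*(g + (-12 - 4*(6 - g + 1) + 3*g + (6 - g + 1)*g))) = -12 + 4*(g*(g + (-12 - 4*(7 - g) + 3*g + (7 - g)*g))) = -12 + 4*(g*(g + (-12 + (-28 + 4*g) + 3*g + g*(7 - g)))) = -12 + 4*(g*(g + (-40 + 7*g + g*(7 - g)))) = -12 + 4*(g*(-40 + 8*g + g*(7 - g))) = -12 + 4*g*(-40 + 8*g + g*(7 - g)))
-936 - F(50) = -936 - (-12 - 160*50 - 4*50³ + 60*50²) = -936 - (-12 - 8000 - 4*125000 + 60*2500) = -936 - (-12 - 8000 - 500000 + 150000) = -936 - 1*(-358012) = -936 + 358012 = 357076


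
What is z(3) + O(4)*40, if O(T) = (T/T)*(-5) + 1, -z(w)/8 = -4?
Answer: -128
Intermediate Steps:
z(w) = 32 (z(w) = -8*(-4) = 32)
O(T) = -4 (O(T) = 1*(-5) + 1 = -5 + 1 = -4)
z(3) + O(4)*40 = 32 - 4*40 = 32 - 160 = -128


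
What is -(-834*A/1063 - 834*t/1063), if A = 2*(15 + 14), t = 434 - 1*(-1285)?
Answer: 1482018/1063 ≈ 1394.2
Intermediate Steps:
t = 1719 (t = 434 + 1285 = 1719)
A = 58 (A = 2*29 = 58)
-(-834*A/1063 - 834*t/1063) = -3336/((-4252/(58 + 1719))) = -3336/((-4252/1777)) = -3336/((-4252*1/1777)) = -3336/(-4252/1777) = -3336*(-1777/4252) = 1482018/1063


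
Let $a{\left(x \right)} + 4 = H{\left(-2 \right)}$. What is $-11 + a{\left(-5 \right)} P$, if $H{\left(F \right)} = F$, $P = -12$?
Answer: $61$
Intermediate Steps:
$a{\left(x \right)} = -6$ ($a{\left(x \right)} = -4 - 2 = -6$)
$-11 + a{\left(-5 \right)} P = -11 - -72 = -11 + 72 = 61$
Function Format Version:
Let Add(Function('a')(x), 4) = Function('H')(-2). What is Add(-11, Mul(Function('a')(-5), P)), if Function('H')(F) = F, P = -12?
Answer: 61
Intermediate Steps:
Function('a')(x) = -6 (Function('a')(x) = Add(-4, -2) = -6)
Add(-11, Mul(Function('a')(-5), P)) = Add(-11, Mul(-6, -12)) = Add(-11, 72) = 61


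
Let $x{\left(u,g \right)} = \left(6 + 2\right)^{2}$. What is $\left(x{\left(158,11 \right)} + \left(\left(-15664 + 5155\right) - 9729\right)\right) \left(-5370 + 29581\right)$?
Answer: $-488432714$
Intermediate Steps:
$x{\left(u,g \right)} = 64$ ($x{\left(u,g \right)} = 8^{2} = 64$)
$\left(x{\left(158,11 \right)} + \left(\left(-15664 + 5155\right) - 9729\right)\right) \left(-5370 + 29581\right) = \left(64 + \left(\left(-15664 + 5155\right) - 9729\right)\right) \left(-5370 + 29581\right) = \left(64 - 20238\right) 24211 = \left(-20174\right) 24211 = -488432714$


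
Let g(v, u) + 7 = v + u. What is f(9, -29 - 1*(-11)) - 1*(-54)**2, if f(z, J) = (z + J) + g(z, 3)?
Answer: -2920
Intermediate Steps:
g(v, u) = -7 + u + v (g(v, u) = -7 + (v + u) = -7 + (u + v) = -7 + u + v)
f(z, J) = -4 + J + 2*z (f(z, J) = (z + J) + (-7 + 3 + z) = (J + z) + (-4 + z) = -4 + J + 2*z)
f(9, -29 - 1*(-11)) - 1*(-54)**2 = (-4 + (-29 - 1*(-11)) + 2*9) - 1*(-54)**2 = (-4 + (-29 + 11) + 18) - 1*2916 = (-4 - 18 + 18) - 2916 = -4 - 2916 = -2920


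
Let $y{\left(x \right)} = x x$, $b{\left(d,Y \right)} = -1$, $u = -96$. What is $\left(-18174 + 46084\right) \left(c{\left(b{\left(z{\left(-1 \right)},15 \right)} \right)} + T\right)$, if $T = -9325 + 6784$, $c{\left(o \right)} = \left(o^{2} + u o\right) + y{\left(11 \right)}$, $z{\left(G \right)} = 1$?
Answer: $-64834930$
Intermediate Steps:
$y{\left(x \right)} = x^{2}$
$c{\left(o \right)} = 121 + o^{2} - 96 o$ ($c{\left(o \right)} = \left(o^{2} - 96 o\right) + 11^{2} = \left(o^{2} - 96 o\right) + 121 = 121 + o^{2} - 96 o$)
$T = -2541$
$\left(-18174 + 46084\right) \left(c{\left(b{\left(z{\left(-1 \right)},15 \right)} \right)} + T\right) = \left(-18174 + 46084\right) \left(\left(121 + \left(-1\right)^{2} - -96\right) - 2541\right) = 27910 \left(\left(121 + 1 + 96\right) - 2541\right) = 27910 \left(218 - 2541\right) = 27910 \left(-2323\right) = -64834930$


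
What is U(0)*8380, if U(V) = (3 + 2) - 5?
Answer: 0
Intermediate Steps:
U(V) = 0 (U(V) = 5 - 5 = 0)
U(0)*8380 = 0*8380 = 0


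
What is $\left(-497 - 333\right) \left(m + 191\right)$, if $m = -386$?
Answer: $161850$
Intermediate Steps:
$\left(-497 - 333\right) \left(m + 191\right) = \left(-497 - 333\right) \left(-386 + 191\right) = \left(-830\right) \left(-195\right) = 161850$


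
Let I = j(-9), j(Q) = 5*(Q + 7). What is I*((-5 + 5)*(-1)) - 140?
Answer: -140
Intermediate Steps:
j(Q) = 35 + 5*Q (j(Q) = 5*(7 + Q) = 35 + 5*Q)
I = -10 (I = 35 + 5*(-9) = 35 - 45 = -10)
I*((-5 + 5)*(-1)) - 140 = -10*(-5 + 5)*(-1) - 140 = -0*(-1) - 140 = -10*0 - 140 = 0 - 140 = -140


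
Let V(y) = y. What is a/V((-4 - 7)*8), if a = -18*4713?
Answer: 42417/44 ≈ 964.02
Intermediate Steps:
a = -84834
a/V((-4 - 7)*8) = -84834*1/(8*(-4 - 7)) = -84834/((-11*8)) = -84834/(-88) = -84834*(-1/88) = 42417/44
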